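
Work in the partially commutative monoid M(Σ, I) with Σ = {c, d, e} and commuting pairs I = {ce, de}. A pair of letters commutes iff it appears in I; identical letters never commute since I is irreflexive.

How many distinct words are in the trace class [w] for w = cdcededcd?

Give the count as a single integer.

drop 0:c onto floor
drop 1:d onto {0:c}
drop 2:c onto {1:d}
drop 3:e onto floor
drop 4:d onto {2:c}
drop 5:e onto {3:e}
drop 6:d onto {4:d}
drop 7:c onto {6:d}
drop 8:d onto {7:c}
ground layer = {0:c, 3:e}
drop-orders for the pieces not yet dropped (sum over which currently-grounded one goes next):
  1 to go: {5} 1  {8} 1
  2 to go: {3,5} 1  {5,8} 2  {7,8} 1
  3 to go: {3,5,8} 3  {5,7,8} 3  {6,7,8} 1
  4 to go: {3,5,7,8} 6  {4,6,7,8} 1  {5,6,7,8} 4
  5 to go: {2,4,6,7,8} 1  {3,5,6,7,8} 10  {4,5,6,7,8} 5
  6 to go: {1,2,4,6,7,8} 1  {2,4,5,6,7,8} 6  {3,4,5,6,7,8} 15
  7 to go: {0,1,2,4,6,7,8} 1  {1,2,4,5,6,7,8} 7  {2,3,4,5,6,7,8} 21
  if 0:c drops first: 28 orders
  if 3:e drops first: 8 orders
heap linearizations: 36

36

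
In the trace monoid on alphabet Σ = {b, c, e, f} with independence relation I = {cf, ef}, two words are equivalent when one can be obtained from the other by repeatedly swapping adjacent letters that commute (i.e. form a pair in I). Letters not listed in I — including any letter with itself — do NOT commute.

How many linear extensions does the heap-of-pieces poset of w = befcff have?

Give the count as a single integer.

drop 0:b onto floor
drop 1:e onto {0:b}
drop 2:f onto {0:b}
drop 3:c onto {1:e}
drop 4:f onto {2:f}
drop 5:f onto {4:f}
ground layer = {0:b}
drop-orders for the pieces not yet dropped (sum over which currently-grounded one goes next):
  1 to go: {3} 1  {5} 1
  2 to go: {1,3} 1  {3,5} 2  {4,5} 1
  3 to go: {1,3,5} 3  {2,4,5} 1  {3,4,5} 3
  4 to go: {1,3,4,5} 6  {2,3,4,5} 4
  if 0:b drops first: 10 orders

10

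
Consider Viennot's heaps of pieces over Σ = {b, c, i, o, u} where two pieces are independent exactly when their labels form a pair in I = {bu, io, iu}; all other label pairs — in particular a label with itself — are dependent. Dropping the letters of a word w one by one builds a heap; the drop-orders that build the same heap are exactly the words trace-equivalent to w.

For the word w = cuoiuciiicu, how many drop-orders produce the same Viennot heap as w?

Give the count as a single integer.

#0=c has no predecessor
#1=u depends on [0:c]
#2=o depends on [1:u]
#3=i depends on [0:c]
#4=u depends on [2:o]
#5=c depends on [3:i, 4:u]
#6=i depends on [5:c]
#7=i depends on [6:i]
#8=i depends on [7:i]
#9=c depends on [8:i]
#10=u depends on [9:c]
sources: [0:c]
N(rest) = Σ N(rest − s) over sources s of rest; N(one piece) = 1:
  size 1 → [10]=1
  size 2 → [9,10]=1
  size 3 → [8,9,10]=1
  size 4 → [7,8,9,10]=1
  size 5 → [6,7,8,9,10]=1
  size 6 → [5,6,7,8,9,10]=1
  size 7 → [3,5,6,7,8,9,10]=1  [4,5,6,7,8,9,10]=1
  size 8 → [2,4,5,6,7,8,9,10]=1  [3,4,5,6,7,8,9,10]=2
  size 9 → [1,2,4,5,6,7,8,9,10]=1  [2,3,4,5,6,7,8,9,10]=3
  first=0(c) contributes 4

4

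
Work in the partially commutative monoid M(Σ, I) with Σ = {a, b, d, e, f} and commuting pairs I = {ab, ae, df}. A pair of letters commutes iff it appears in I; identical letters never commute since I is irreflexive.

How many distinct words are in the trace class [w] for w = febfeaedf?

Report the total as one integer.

piece 0:f — minimal
piece 1:e rests on {0:f}
piece 2:b rests on {1:e}
piece 3:f rests on {2:b}
piece 4:e rests on {3:f}
piece 5:a rests on {3:f}
piece 6:e rests on {4:e}
piece 7:d rests on {5:a, 6:e}
piece 8:f rests on {5:a, 6:e}
minimal pieces: {0:f}
ways to finish when only these pieces remain (= sum over removing one remaining piece with nothing left below it):
  1 left: {7}→1  {8}→1
  2 left: {7,8}→2
  3 left: {5,7,8}→2  {6,7,8}→2
  4 left: {4,6,7,8}→2  {5,6,7,8}→4
  5 left: {4,5,6,7,8}→6
  6 left: {3,4,5,6,7,8}→6
  7 left: {2,3,4,5,6,7,8}→6
  placing 0:f first → 6 extensions

6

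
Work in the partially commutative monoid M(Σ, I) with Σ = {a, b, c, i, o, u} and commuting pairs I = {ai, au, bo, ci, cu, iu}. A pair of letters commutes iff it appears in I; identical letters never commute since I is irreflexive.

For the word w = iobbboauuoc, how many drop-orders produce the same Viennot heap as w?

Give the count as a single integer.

drop 0:i onto floor
drop 1:o onto {0:i}
drop 2:b onto {0:i}
drop 3:b onto {2:b}
drop 4:b onto {3:b}
drop 5:o onto {1:o}
drop 6:a onto {4:b, 5:o}
drop 7:u onto {4:b, 5:o}
drop 8:u onto {7:u}
drop 9:o onto {6:a, 8:u}
drop 10:c onto {9:o}
ground layer = {0:i}
drop-orders for the pieces not yet dropped (sum over which currently-grounded one goes next):
  1 to go: {10} 1
  2 to go: {9,10} 1
  3 to go: {6,9,10} 1  {8,9,10} 1
  4 to go: {6,8,9,10} 2  {7,8,9,10} 1
  5 to go: {6,7,8,9,10} 3
  6 to go: {4,6,7,8,9,10} 3  {5,6,7,8,9,10} 3
  7 to go: {1,5,6,7,8,9,10} 3  {3,4,6,7,8,9,10} 3  {4,5,6,7,8,9,10} 6
  8 to go: {1,4,5,6,7,8,9,10} 9  {2,3,4,6,7,8,9,10} 3  {3,4,5,6,7,8,9,10} 9
  9 to go: {1,3,4,5,6,7,8,9,10} 18  {2,3,4,5,6,7,8,9,10} 12
  if 0:i drops first: 30 orders

30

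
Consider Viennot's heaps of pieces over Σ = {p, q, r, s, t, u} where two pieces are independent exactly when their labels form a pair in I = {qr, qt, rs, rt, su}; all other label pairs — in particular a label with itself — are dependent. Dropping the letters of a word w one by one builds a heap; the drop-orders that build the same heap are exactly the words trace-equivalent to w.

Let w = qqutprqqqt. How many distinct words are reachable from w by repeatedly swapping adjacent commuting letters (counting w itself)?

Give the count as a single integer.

0(q) covers ∅
1(q) covers 0:q
2(u) covers 1:q
3(t) covers 2:u
4(p) covers 3:t
5(r) covers 4:p
6(q) covers 4:p
7(q) covers 6:q
8(q) covers 7:q
9(t) covers 4:p
floor of heap: 0:q
completions by unplaced set U, small U first (add the entries for U minus each lowest piece of U):
  |U|=1: {5}:1  {8}:1  {9}:1
  |U|=2: {5,8}:2  {5,9}:2  {7,8}:1  {8,9}:2
  |U|=3: {5,7,8}:3  {5,8,9}:6  {6,7,8}:1  {7,8,9}:3
  |U|=4: {5,6,7,8}:4  {5,7,8,9}:12  {6,7,8,9}:4
  |U|=5: {5,6,7,8,9}:20
  |U|=6: {4,5,6,7,8,9}:20
  |U|=7: {3,4,5,6,7,8,9}:20
  |U|=8: {2,3,4,5,6,7,8,9}:20
  start at 0(q): 20

20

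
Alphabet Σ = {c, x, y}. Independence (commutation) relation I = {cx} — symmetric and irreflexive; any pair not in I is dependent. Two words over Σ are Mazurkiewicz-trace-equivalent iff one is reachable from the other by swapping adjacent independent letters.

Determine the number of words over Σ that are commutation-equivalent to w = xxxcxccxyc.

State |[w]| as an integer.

56

piece 0:x — minimal
piece 1:x rests on {0:x}
piece 2:x rests on {1:x}
piece 3:c — minimal
piece 4:x rests on {2:x}
piece 5:c rests on {3:c}
piece 6:c rests on {5:c}
piece 7:x rests on {4:x}
piece 8:y rests on {6:c, 7:x}
piece 9:c rests on {8:y}
minimal pieces: {0:x, 3:c}
ways to finish when only these pieces remain (= sum over removing one remaining piece with nothing left below it):
  1 left: {9}→1
  2 left: {8,9}→1
  3 left: {6,8,9}→1  {7,8,9}→1
  4 left: {4,7,8,9}→1  {5,6,8,9}→1  {6,7,8,9}→2
  5 left: {2,4,7,8,9}→1  {3,5,6,8,9}→1  {4,6,7,8,9}→3  {5,6,7,8,9}→3
  6 left: {1,2,4,7,8,9}→1  {2,4,6,7,8,9}→4  {3,5,6,7,8,9}→4  {4,5,6,7,8,9}→6
  7 left: {0,1,2,4,7,8,9}→1  {1,2,4,6,7,8,9}→5  {2,4,5,6,7,8,9}→10  {3,4,5,6,7,8,9}→10
  8 left: {0,1,2,4,6,7,8,9}→6  {1,2,4,5,6,7,8,9}→15  {2,3,4,5,6,7,8,9}→20
  placing 0:x first → 35 extensions
  placing 3:c first → 21 extensions
total linear extensions = 56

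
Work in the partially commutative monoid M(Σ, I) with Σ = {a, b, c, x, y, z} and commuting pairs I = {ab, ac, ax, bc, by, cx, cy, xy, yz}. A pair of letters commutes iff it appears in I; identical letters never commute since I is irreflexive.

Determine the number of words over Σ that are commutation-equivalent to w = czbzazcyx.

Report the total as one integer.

8

piece 0:c — minimal
piece 1:z rests on {0:c}
piece 2:b rests on {1:z}
piece 3:z rests on {2:b}
piece 4:a rests on {3:z}
piece 5:z rests on {4:a}
piece 6:c rests on {5:z}
piece 7:y rests on {4:a}
piece 8:x rests on {5:z}
minimal pieces: {0:c}
ways to finish when only these pieces remain (= sum over removing one remaining piece with nothing left below it):
  1 left: {6}→1  {7}→1  {8}→1
  2 left: {6,7}→2  {6,8}→2  {7,8}→2
  3 left: {5,6,8}→2  {6,7,8}→6
  4 left: {5,6,7,8}→8
  5 left: {4,5,6,7,8}→8
  6 left: {3,4,5,6,7,8}→8
  7 left: {2,3,4,5,6,7,8}→8
  placing 0:c first → 8 extensions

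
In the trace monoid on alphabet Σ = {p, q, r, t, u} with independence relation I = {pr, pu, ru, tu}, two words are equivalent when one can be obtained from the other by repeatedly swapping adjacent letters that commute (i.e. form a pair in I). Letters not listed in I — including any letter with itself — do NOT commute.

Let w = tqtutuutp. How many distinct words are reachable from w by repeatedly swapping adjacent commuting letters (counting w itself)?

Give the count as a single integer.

0(t) covers ∅
1(q) covers 0:t
2(t) covers 1:q
3(u) covers 1:q
4(t) covers 2:t
5(u) covers 3:u
6(u) covers 5:u
7(t) covers 4:t
8(p) covers 7:t
floor of heap: 0:t
completions by unplaced set U, small U first (add the entries for U minus each lowest piece of U):
  |U|=1: {6}:1  {8}:1
  |U|=2: {5,6}:1  {6,8}:2  {7,8}:1
  |U|=3: {3,5,6}:1  {4,7,8}:1  {5,6,8}:3  {6,7,8}:3
  |U|=4: {2,4,7,8}:1  {3,5,6,8}:4  {4,6,7,8}:4  {5,6,7,8}:6
  |U|=5: {2,4,6,7,8}:5  {3,5,6,7,8}:10  {4,5,6,7,8}:10
  |U|=6: {2,4,5,6,7,8}:15  {3,4,5,6,7,8}:20
  |U|=7: {2,3,4,5,6,7,8}:35
  start at 0(t): 35

35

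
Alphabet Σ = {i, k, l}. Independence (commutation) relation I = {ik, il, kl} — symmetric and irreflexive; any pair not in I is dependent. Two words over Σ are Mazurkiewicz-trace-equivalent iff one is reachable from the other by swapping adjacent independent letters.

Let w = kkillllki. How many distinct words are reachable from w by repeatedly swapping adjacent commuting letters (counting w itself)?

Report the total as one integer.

1260

drop 0:k onto floor
drop 1:k onto {0:k}
drop 2:i onto floor
drop 3:l onto floor
drop 4:l onto {3:l}
drop 5:l onto {4:l}
drop 6:l onto {5:l}
drop 7:k onto {1:k}
drop 8:i onto {2:i}
ground layer = {0:k, 2:i, 3:l}
drop-orders for the pieces not yet dropped (sum over which currently-grounded one goes next):
  1 to go: {6} 1  {7} 1  {8} 1
  2 to go: {1,7} 1  {2,8} 1  {5,6} 1  {6,7} 2  {6,8} 2  {7,8} 2
  3 to go: {0,1,7} 1  {1,6,7} 3  {1,7,8} 3  {2,6,8} 3  {2,7,8} 3  {4,5,6} 1  {5,6,7} 3  {5,6,8} 3  {6,7,8} 6
  4 to go: {0,1,6,7} 4  {0,1,7,8} 4  {1,2,7,8} 6  {1,5,6,7} 6  {1,6,7,8} 12  {2,5,6,8} 6  {2,6,7,8} 12  {3,4,5,6} 1  {4,5,6,7} 4  {4,5,6,8} 4  {5,6,7,8} 12
  5 to go: {0,1,2,7,8} 10  {0,1,5,6,7} 10  {0,1,6,7,8} 20  {1,2,6,7,8} 30  {1,4,5,6,7} 10  {1,5,6,7,8} 30  {2,4,5,6,8} 10  {2,5,6,7,8} 30  {3,4,5,6,7} 5  {3,4,5,6,8} 5  {4,5,6,7,8} 20
  6 to go: {0,1,2,6,7,8} 60  {0,1,4,5,6,7} 20  {0,1,5,6,7,8} 60  {1,2,5,6,7,8} 90  {1,3,4,5,6,7} 15  {1,4,5,6,7,8} 60  {2,3,4,5,6,8} 15  {2,4,5,6,7,8} 60  {3,4,5,6,7,8} 30
  7 to go: {0,1,2,5,6,7,8} 210  {0,1,3,4,5,6,7} 35  {0,1,4,5,6,7,8} 140  {1,2,4,5,6,7,8} 210  {1,3,4,5,6,7,8} 105  {2,3,4,5,6,7,8} 105
  if 0:k drops first: 420 orders
  if 2:i drops first: 280 orders
  if 3:l drops first: 560 orders
heap linearizations: 1260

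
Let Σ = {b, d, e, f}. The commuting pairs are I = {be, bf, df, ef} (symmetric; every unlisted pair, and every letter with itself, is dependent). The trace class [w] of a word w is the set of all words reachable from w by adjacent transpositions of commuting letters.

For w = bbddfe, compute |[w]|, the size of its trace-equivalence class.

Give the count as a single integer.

6

drop 0:b onto floor
drop 1:b onto {0:b}
drop 2:d onto {1:b}
drop 3:d onto {2:d}
drop 4:f onto floor
drop 5:e onto {3:d}
ground layer = {0:b, 4:f}
drop-orders for the pieces not yet dropped (sum over which currently-grounded one goes next):
  1 to go: {4} 1  {5} 1
  2 to go: {3,5} 1  {4,5} 2
  3 to go: {2,3,5} 1  {3,4,5} 3
  4 to go: {1,2,3,5} 1  {2,3,4,5} 4
  if 0:b drops first: 5 orders
  if 4:f drops first: 1 orders
heap linearizations: 6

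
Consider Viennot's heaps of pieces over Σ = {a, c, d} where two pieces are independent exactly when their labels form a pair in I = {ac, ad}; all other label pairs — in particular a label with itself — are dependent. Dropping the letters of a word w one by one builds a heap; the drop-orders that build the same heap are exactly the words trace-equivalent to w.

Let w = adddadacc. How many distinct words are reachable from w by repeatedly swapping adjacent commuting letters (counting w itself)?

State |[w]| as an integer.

84

0(a) covers ∅
1(d) covers ∅
2(d) covers 1:d
3(d) covers 2:d
4(a) covers 0:a
5(d) covers 3:d
6(a) covers 4:a
7(c) covers 5:d
8(c) covers 7:c
floor of heap: 0:a, 1:d
completions by unplaced set U, small U first (add the entries for U minus each lowest piece of U):
  |U|=1: {6}:1  {8}:1
  |U|=2: {4,6}:1  {6,8}:2  {7,8}:1
  |U|=3: {0,4,6}:1  {4,6,8}:3  {5,7,8}:1  {6,7,8}:3
  |U|=4: {0,4,6,8}:4  {3,5,7,8}:1  {4,6,7,8}:6  {5,6,7,8}:4
  |U|=5: {0,4,6,7,8}:10  {2,3,5,7,8}:1  {3,5,6,7,8}:5  {4,5,6,7,8}:10
  |U|=6: {0,4,5,6,7,8}:20  {1,2,3,5,7,8}:1  {2,3,5,6,7,8}:6  {3,4,5,6,7,8}:15
  |U|=7: {0,3,4,5,6,7,8}:35  {1,2,3,5,6,7,8}:7  {2,3,4,5,6,7,8}:21
  start at 0(a): 28
  start at 1(d): 56
sum over floor = 84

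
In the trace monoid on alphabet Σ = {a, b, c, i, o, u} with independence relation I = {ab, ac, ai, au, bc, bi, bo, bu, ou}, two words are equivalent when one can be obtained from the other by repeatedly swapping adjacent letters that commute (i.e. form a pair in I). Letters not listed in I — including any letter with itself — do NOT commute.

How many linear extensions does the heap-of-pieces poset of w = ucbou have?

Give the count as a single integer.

#0=u has no predecessor
#1=c depends on [0:u]
#2=b has no predecessor
#3=o depends on [1:c]
#4=u depends on [1:c]
sources: [0:u, 2:b]
N(rest) = Σ N(rest − s) over sources s of rest; N(one piece) = 1:
  size 1 → [2]=1  [3]=1  [4]=1
  size 2 → [2,3]=2  [2,4]=2  [3,4]=2
  size 3 → [1,3,4]=2  [2,3,4]=6
  first=0(u) contributes 8
  first=2(b) contributes 2
|[w]| = 10

10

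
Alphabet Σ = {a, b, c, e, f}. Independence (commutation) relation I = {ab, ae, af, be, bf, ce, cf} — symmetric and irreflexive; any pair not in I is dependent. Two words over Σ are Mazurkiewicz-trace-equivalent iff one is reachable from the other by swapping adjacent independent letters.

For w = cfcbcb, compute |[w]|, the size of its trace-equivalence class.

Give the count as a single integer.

6

#0=c has no predecessor
#1=f has no predecessor
#2=c depends on [0:c]
#3=b depends on [2:c]
#4=c depends on [3:b]
#5=b depends on [4:c]
sources: [0:c, 1:f]
N(rest) = Σ N(rest − s) over sources s of rest; N(one piece) = 1:
  size 1 → [1]=1  [5]=1
  size 2 → [1,5]=2  [4,5]=1
  size 3 → [1,4,5]=3  [3,4,5]=1
  size 4 → [1,3,4,5]=4  [2,3,4,5]=1
  first=0(c) contributes 5
  first=1(f) contributes 1
|[w]| = 6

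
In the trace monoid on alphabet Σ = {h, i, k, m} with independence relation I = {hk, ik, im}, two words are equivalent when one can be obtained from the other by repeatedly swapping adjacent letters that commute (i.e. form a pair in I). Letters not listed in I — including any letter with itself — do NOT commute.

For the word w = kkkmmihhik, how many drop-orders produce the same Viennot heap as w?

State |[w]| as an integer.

25

drop 0:k onto floor
drop 1:k onto {0:k}
drop 2:k onto {1:k}
drop 3:m onto {2:k}
drop 4:m onto {3:m}
drop 5:i onto floor
drop 6:h onto {4:m, 5:i}
drop 7:h onto {6:h}
drop 8:i onto {7:h}
drop 9:k onto {4:m}
ground layer = {0:k, 5:i}
drop-orders for the pieces not yet dropped (sum over which currently-grounded one goes next):
  1 to go: {8} 1  {9} 1
  2 to go: {7,8} 1  {8,9} 2
  3 to go: {6,7,8} 1  {7,8,9} 3
  4 to go: {5,6,7,8} 1  {6,7,8,9} 4
  5 to go: {4,6,7,8,9} 4  {5,6,7,8,9} 5
  6 to go: {3,4,6,7,8,9} 4  {4,5,6,7,8,9} 9
  7 to go: {2,3,4,6,7,8,9} 4  {3,4,5,6,7,8,9} 13
  8 to go: {1,2,3,4,6,7,8,9} 4  {2,3,4,5,6,7,8,9} 17
  if 0:k drops first: 21 orders
  if 5:i drops first: 4 orders
heap linearizations: 25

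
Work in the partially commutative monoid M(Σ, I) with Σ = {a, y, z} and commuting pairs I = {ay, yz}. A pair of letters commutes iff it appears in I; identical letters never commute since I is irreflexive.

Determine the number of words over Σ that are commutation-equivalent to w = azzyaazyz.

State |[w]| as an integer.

drop 0:a onto floor
drop 1:z onto {0:a}
drop 2:z onto {1:z}
drop 3:y onto floor
drop 4:a onto {2:z}
drop 5:a onto {4:a}
drop 6:z onto {5:a}
drop 7:y onto {3:y}
drop 8:z onto {6:z}
ground layer = {0:a, 3:y}
drop-orders for the pieces not yet dropped (sum over which currently-grounded one goes next):
  1 to go: {7} 1  {8} 1
  2 to go: {3,7} 1  {6,8} 1  {7,8} 2
  3 to go: {3,7,8} 3  {5,6,8} 1  {6,7,8} 3
  4 to go: {3,6,7,8} 6  {4,5,6,8} 1  {5,6,7,8} 4
  5 to go: {2,4,5,6,8} 1  {3,5,6,7,8} 10  {4,5,6,7,8} 5
  6 to go: {1,2,4,5,6,8} 1  {2,4,5,6,7,8} 6  {3,4,5,6,7,8} 15
  7 to go: {0,1,2,4,5,6,8} 1  {1,2,4,5,6,7,8} 7  {2,3,4,5,6,7,8} 21
  if 0:a drops first: 28 orders
  if 3:y drops first: 8 orders
heap linearizations: 36

36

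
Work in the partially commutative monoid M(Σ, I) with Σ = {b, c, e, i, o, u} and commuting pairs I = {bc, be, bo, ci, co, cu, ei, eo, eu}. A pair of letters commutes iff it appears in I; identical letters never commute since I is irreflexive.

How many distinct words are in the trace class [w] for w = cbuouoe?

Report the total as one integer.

piece 0:c — minimal
piece 1:b — minimal
piece 2:u rests on {1:b}
piece 3:o rests on {2:u}
piece 4:u rests on {3:o}
piece 5:o rests on {4:u}
piece 6:e rests on {0:c}
minimal pieces: {0:c, 1:b}
ways to finish when only these pieces remain (= sum over removing one remaining piece with nothing left below it):
  1 left: {5}→1  {6}→1
  2 left: {0,6}→1  {4,5}→1  {5,6}→2
  3 left: {0,5,6}→3  {3,4,5}→1  {4,5,6}→3
  4 left: {0,4,5,6}→6  {2,3,4,5}→1  {3,4,5,6}→4
  5 left: {0,3,4,5,6}→10  {1,2,3,4,5}→1  {2,3,4,5,6}→5
  placing 0:c first → 6 extensions
  placing 1:b first → 15 extensions
total linear extensions = 21

21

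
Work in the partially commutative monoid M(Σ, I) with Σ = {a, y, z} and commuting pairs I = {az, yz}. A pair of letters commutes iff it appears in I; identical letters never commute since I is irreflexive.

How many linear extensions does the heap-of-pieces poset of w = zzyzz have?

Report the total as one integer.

5

drop 0:z onto floor
drop 1:z onto {0:z}
drop 2:y onto floor
drop 3:z onto {1:z}
drop 4:z onto {3:z}
ground layer = {0:z, 2:y}
drop-orders for the pieces not yet dropped (sum over which currently-grounded one goes next):
  1 to go: {2} 1  {4} 1
  2 to go: {2,4} 2  {3,4} 1
  3 to go: {1,3,4} 1  {2,3,4} 3
  if 0:z drops first: 4 orders
  if 2:y drops first: 1 orders
heap linearizations: 5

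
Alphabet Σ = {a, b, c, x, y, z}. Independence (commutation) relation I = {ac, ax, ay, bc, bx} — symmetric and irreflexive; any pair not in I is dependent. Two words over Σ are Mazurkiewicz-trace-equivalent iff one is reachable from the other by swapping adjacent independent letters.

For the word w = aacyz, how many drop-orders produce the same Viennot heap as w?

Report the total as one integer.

6

0(a) covers ∅
1(a) covers 0:a
2(c) covers ∅
3(y) covers 2:c
4(z) covers 1:a, 3:y
floor of heap: 0:a, 2:c
completions by unplaced set U, small U first (add the entries for U minus each lowest piece of U):
  |U|=1: {4}:1
  |U|=2: {1,4}:1  {3,4}:1
  |U|=3: {0,1,4}:1  {1,3,4}:2  {2,3,4}:1
  start at 0(a): 3
  start at 2(c): 3
sum over floor = 6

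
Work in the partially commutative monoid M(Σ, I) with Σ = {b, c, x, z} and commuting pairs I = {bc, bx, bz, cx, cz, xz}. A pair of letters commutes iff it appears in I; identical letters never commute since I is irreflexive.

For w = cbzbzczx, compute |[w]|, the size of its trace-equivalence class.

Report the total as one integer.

1680

0(c) covers ∅
1(b) covers ∅
2(z) covers ∅
3(b) covers 1:b
4(z) covers 2:z
5(c) covers 0:c
6(z) covers 4:z
7(x) covers ∅
floor of heap: 0:c, 1:b, 2:z, 7:x
completions by unplaced set U, small U first (add the entries for U minus each lowest piece of U):
  |U|=1: {3}:1  {5}:1  {6}:1  {7}:1
  |U|=2: {0,5}:1  {1,3}:1  {3,5}:2  {3,6}:2  {3,7}:2  {4,6}:1  {5,6}:2  {5,7}:2  {6,7}:2
  |U|=3: {0,3,5}:3  {0,5,6}:3  {0,5,7}:3  {1,3,5}:3  {1,3,6}:3  {1,3,7}:3  {2,4,6}:1  {3,4,6}:3  {3,5,6}:6  {3,5,7}:6  {3,6,7}:6  {4,5,6}:3  {4,6,7}:3  {5,6,7}:6
  |U|=4: {0,1,3,5}:6  {0,3,5,6}:12  {0,3,5,7}:12  {0,4,5,6}:6  {0,5,6,7}:12  {1,3,4,6}:6  {1,3,5,6}:12  {1,3,5,7}:12  {1,3,6,7}:12  {2,3,4,6}:4  {2,4,5,6}:4  {2,4,6,7}:4  {3,4,5,6}:12  {3,4,6,7}:12  {3,5,6,7}:24  {4,5,6,7}:12
  |U|=5: {0,1,3,5,6}:30  {0,1,3,5,7}:30  {0,2,4,5,6}:10  {0,3,4,5,6}:30  {0,3,5,6,7}:60  {0,4,5,6,7}:30  {1,2,3,4,6}:10  {1,3,4,5,6}:30  {1,3,4,6,7}:30  {1,3,5,6,7}:60  {2,3,4,5,6}:20  {2,3,4,6,7}:20  {2,4,5,6,7}:20  {3,4,5,6,7}:60
  |U|=6: {0,1,3,4,5,6}:90  {0,1,3,5,6,7}:180  {0,2,3,4,5,6}:60  {0,2,4,5,6,7}:60  {0,3,4,5,6,7}:180  {1,2,3,4,5,6}:60  {1,2,3,4,6,7}:60  {1,3,4,5,6,7}:180  {2,3,4,5,6,7}:120
  start at 0(c): 420
  start at 1(b): 420
  start at 2(z): 630
  start at 7(x): 210
sum over floor = 1680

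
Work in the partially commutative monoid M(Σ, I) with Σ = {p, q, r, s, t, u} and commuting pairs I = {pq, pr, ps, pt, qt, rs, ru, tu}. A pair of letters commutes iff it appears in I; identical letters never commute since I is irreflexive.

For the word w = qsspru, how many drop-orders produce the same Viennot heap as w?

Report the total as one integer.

piece 0:q — minimal
piece 1:s rests on {0:q}
piece 2:s rests on {1:s}
piece 3:p — minimal
piece 4:r rests on {0:q}
piece 5:u rests on {2:s, 3:p}
minimal pieces: {0:q, 3:p}
ways to finish when only these pieces remain (= sum over removing one remaining piece with nothing left below it):
  1 left: {4}→1  {5}→1
  2 left: {2,5}→1  {3,5}→1  {4,5}→2
  3 left: {1,2,5}→1  {2,3,5}→2  {2,4,5}→3  {3,4,5}→3
  4 left: {1,2,3,5}→3  {1,2,4,5}→4  {2,3,4,5}→8
  placing 0:q first → 15 extensions
  placing 3:p first → 4 extensions
total linear extensions = 19

19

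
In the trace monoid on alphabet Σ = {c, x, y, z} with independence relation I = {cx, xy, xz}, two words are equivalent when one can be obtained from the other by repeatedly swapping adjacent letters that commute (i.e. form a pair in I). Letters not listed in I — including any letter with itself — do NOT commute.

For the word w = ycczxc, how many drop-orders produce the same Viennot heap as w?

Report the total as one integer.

piece 0:y — minimal
piece 1:c rests on {0:y}
piece 2:c rests on {1:c}
piece 3:z rests on {2:c}
piece 4:x — minimal
piece 5:c rests on {3:z}
minimal pieces: {0:y, 4:x}
ways to finish when only these pieces remain (= sum over removing one remaining piece with nothing left below it):
  1 left: {4}→1  {5}→1
  2 left: {3,5}→1  {4,5}→2
  3 left: {2,3,5}→1  {3,4,5}→3
  4 left: {1,2,3,5}→1  {2,3,4,5}→4
  placing 0:y first → 5 extensions
  placing 4:x first → 1 extensions
total linear extensions = 6

6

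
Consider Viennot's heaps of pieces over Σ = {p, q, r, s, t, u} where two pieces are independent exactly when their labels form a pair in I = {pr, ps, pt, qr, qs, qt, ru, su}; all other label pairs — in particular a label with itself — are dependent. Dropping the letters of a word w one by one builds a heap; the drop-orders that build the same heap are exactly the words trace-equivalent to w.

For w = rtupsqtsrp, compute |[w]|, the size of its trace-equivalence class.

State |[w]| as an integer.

55

#0=r has no predecessor
#1=t depends on [0:r]
#2=u depends on [1:t]
#3=p depends on [2:u]
#4=s depends on [1:t]
#5=q depends on [3:p]
#6=t depends on [2:u, 4:s]
#7=s depends on [6:t]
#8=r depends on [7:s]
#9=p depends on [5:q]
sources: [0:r]
N(rest) = Σ N(rest − s) over sources s of rest; N(one piece) = 1:
  size 1 → [8]=1  [9]=1
  size 2 → [5,9]=1  [7,8]=1  [8,9]=2
  size 3 → [3,5,9]=1  [5,8,9]=3  [6,7,8]=1  [7,8,9]=3
  size 4 → [3,5,8,9]=4  [4,6,7,8]=1  [5,7,8,9]=6  [6,7,8,9]=4
  size 5 → [3,5,7,8,9]=10  [4,6,7,8,9]=5  [5,6,7,8,9]=10
  size 6 → [3,5,6,7,8,9]=20  [4,5,6,7,8,9]=15
  size 7 → [2,3,5,6,7,8,9]=20  [3,4,5,6,7,8,9]=35
  size 8 → [2,3,4,5,6,7,8,9]=55
  first=0(r) contributes 55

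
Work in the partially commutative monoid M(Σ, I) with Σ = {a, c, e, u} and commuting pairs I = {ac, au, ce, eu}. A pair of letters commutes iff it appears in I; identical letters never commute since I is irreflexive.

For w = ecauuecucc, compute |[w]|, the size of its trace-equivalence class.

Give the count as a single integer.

#0=e has no predecessor
#1=c has no predecessor
#2=a depends on [0:e]
#3=u depends on [1:c]
#4=u depends on [3:u]
#5=e depends on [2:a]
#6=c depends on [4:u]
#7=u depends on [6:c]
#8=c depends on [7:u]
#9=c depends on [8:c]
sources: [0:e, 1:c]
N(rest) = Σ N(rest − s) over sources s of rest; N(one piece) = 1:
  size 1 → [5]=1  [9]=1
  size 2 → [2,5]=1  [5,9]=2  [8,9]=1
  size 3 → [0,2,5]=1  [2,5,9]=3  [5,8,9]=3  [7,8,9]=1
  size 4 → [0,2,5,9]=4  [2,5,8,9]=6  [5,7,8,9]=4  [6,7,8,9]=1
  size 5 → [0,2,5,8,9]=10  [2,5,7,8,9]=10  [4,6,7,8,9]=1  [5,6,7,8,9]=5
  size 6 → [0,2,5,7,8,9]=20  [2,5,6,7,8,9]=15  [3,4,6,7,8,9]=1  [4,5,6,7,8,9]=6
  size 7 → [0,2,5,6,7,8,9]=35  [1,3,4,6,7,8,9]=1  [2,4,5,6,7,8,9]=21  [3,4,5,6,7,8,9]=7
  size 8 → [0,2,4,5,6,7,8,9]=56  [1,3,4,5,6,7,8,9]=8  [2,3,4,5,6,7,8,9]=28
  first=0(e) contributes 36
  first=1(c) contributes 84
|[w]| = 120

120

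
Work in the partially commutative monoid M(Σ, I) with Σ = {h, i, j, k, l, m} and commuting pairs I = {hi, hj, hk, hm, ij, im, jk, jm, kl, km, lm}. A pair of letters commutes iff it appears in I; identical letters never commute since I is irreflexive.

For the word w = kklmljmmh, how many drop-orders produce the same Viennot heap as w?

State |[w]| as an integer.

0(k) covers ∅
1(k) covers 0:k
2(l) covers ∅
3(m) covers ∅
4(l) covers 2:l
5(j) covers 4:l
6(m) covers 3:m
7(m) covers 6:m
8(h) covers 4:l
floor of heap: 0:k, 2:l, 3:m
completions by unplaced set U, small U first (add the entries for U minus each lowest piece of U):
  |U|=1: {1}:1  {5}:1  {7}:1  {8}:1
  |U|=2: {0,1}:1  {1,5}:2  {1,7}:2  {1,8}:2  {5,7}:2  {5,8}:2  {6,7}:1  {7,8}:2
  |U|=3: {0,1,5}:3  {0,1,7}:3  {0,1,8}:3  {1,5,7}:6  {1,5,8}:6  {1,6,7}:3  {1,7,8}:6  {3,6,7}:1  {4,5,8}:2  {5,6,7}:3  {5,7,8}:6  {6,7,8}:3
  |U|=4: {0,1,5,7}:12  {0,1,5,8}:12  {0,1,6,7}:6  {0,1,7,8}:12  {1,3,6,7}:4  {1,4,5,8}:8  {1,5,6,7}:12  {1,5,7,8}:24  {1,6,7,8}:12  {2,4,5,8}:2  {3,5,6,7}:4  {3,6,7,8}:4  {4,5,7,8}:8  {5,6,7,8}:12
  |U|=5: {0,1,3,6,7}:10  {0,1,4,5,8}:20  {0,1,5,6,7}:30  {0,1,5,7,8}:60  {0,1,6,7,8}:30  {1,2,4,5,8}:10  {1,3,5,6,7}:20  {1,3,6,7,8}:20  {1,4,5,7,8}:40  {1,5,6,7,8}:60  {2,4,5,7,8}:10  {3,5,6,7,8}:20  {4,5,6,7,8}:20
  |U|=6: {0,1,2,4,5,8}:30  {0,1,3,5,6,7}:60  {0,1,3,6,7,8}:60  {0,1,4,5,7,8}:120  {0,1,5,6,7,8}:180  {1,2,4,5,7,8}:60  {1,3,5,6,7,8}:120  {1,4,5,6,7,8}:120  {2,4,5,6,7,8}:30  {3,4,5,6,7,8}:40
  |U|=7: {0,1,2,4,5,7,8}:210  {0,1,3,5,6,7,8}:420  {0,1,4,5,6,7,8}:420  {1,2,4,5,6,7,8}:210  {1,3,4,5,6,7,8}:280  {2,3,4,5,6,7,8}:70
  start at 0(k): 560
  start at 2(l): 1120
  start at 3(m): 840
sum over floor = 2520

2520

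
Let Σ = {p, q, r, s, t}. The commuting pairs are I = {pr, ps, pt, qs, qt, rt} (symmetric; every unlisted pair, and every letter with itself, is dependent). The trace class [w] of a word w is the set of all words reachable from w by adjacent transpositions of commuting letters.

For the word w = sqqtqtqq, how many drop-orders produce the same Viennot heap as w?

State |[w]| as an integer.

56

0(s) covers ∅
1(q) covers ∅
2(q) covers 1:q
3(t) covers 0:s
4(q) covers 2:q
5(t) covers 3:t
6(q) covers 4:q
7(q) covers 6:q
floor of heap: 0:s, 1:q
completions by unplaced set U, small U first (add the entries for U minus each lowest piece of U):
  |U|=1: {5}:1  {7}:1
  |U|=2: {3,5}:1  {5,7}:2  {6,7}:1
  |U|=3: {0,3,5}:1  {3,5,7}:3  {4,6,7}:1  {5,6,7}:3
  |U|=4: {0,3,5,7}:4  {2,4,6,7}:1  {3,5,6,7}:6  {4,5,6,7}:4
  |U|=5: {0,3,5,6,7}:10  {1,2,4,6,7}:1  {2,4,5,6,7}:5  {3,4,5,6,7}:10
  |U|=6: {0,3,4,5,6,7}:20  {1,2,4,5,6,7}:6  {2,3,4,5,6,7}:15
  start at 0(s): 21
  start at 1(q): 35
sum over floor = 56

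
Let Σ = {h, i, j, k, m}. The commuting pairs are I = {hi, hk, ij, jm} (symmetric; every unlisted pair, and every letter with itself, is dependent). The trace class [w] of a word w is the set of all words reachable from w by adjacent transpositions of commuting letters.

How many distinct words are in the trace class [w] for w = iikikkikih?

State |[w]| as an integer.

0(i) covers ∅
1(i) covers 0:i
2(k) covers 1:i
3(i) covers 2:k
4(k) covers 3:i
5(k) covers 4:k
6(i) covers 5:k
7(k) covers 6:i
8(i) covers 7:k
9(h) covers ∅
floor of heap: 0:i, 9:h
completions by unplaced set U, small U first (add the entries for U minus each lowest piece of U):
  |U|=1: {8}:1  {9}:1
  |U|=2: {7,8}:1  {8,9}:2
  |U|=3: {6,7,8}:1  {7,8,9}:3
  |U|=4: {5,6,7,8}:1  {6,7,8,9}:4
  |U|=5: {4,5,6,7,8}:1  {5,6,7,8,9}:5
  |U|=6: {3,4,5,6,7,8}:1  {4,5,6,7,8,9}:6
  |U|=7: {2,3,4,5,6,7,8}:1  {3,4,5,6,7,8,9}:7
  |U|=8: {1,2,3,4,5,6,7,8}:1  {2,3,4,5,6,7,8,9}:8
  start at 0(i): 9
  start at 9(h): 1
sum over floor = 10

10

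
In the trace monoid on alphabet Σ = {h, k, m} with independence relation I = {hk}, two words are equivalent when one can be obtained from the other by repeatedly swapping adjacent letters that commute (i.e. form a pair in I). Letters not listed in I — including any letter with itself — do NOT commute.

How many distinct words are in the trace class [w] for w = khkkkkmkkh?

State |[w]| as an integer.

drop 0:k onto floor
drop 1:h onto floor
drop 2:k onto {0:k}
drop 3:k onto {2:k}
drop 4:k onto {3:k}
drop 5:k onto {4:k}
drop 6:m onto {1:h, 5:k}
drop 7:k onto {6:m}
drop 8:k onto {7:k}
drop 9:h onto {6:m}
ground layer = {0:k, 1:h}
drop-orders for the pieces not yet dropped (sum over which currently-grounded one goes next):
  1 to go: {8} 1  {9} 1
  2 to go: {7,8} 1  {8,9} 2
  3 to go: {7,8,9} 3
  4 to go: {6,7,8,9} 3
  5 to go: {1,6,7,8,9} 3  {5,6,7,8,9} 3
  6 to go: {1,5,6,7,8,9} 6  {4,5,6,7,8,9} 3
  7 to go: {1,4,5,6,7,8,9} 9  {3,4,5,6,7,8,9} 3
  8 to go: {1,3,4,5,6,7,8,9} 12  {2,3,4,5,6,7,8,9} 3
  if 0:k drops first: 15 orders
  if 1:h drops first: 3 orders
heap linearizations: 18

18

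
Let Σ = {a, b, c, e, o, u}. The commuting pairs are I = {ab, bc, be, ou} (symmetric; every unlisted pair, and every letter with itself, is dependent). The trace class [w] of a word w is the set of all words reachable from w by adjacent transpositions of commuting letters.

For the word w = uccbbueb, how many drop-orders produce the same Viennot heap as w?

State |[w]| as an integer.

0(u) covers ∅
1(c) covers 0:u
2(c) covers 1:c
3(b) covers 0:u
4(b) covers 3:b
5(u) covers 2:c, 4:b
6(e) covers 5:u
7(b) covers 5:u
floor of heap: 0:u
completions by unplaced set U, small U first (add the entries for U minus each lowest piece of U):
  |U|=1: {6}:1  {7}:1
  |U|=2: {6,7}:2
  |U|=3: {5,6,7}:2
  |U|=4: {2,5,6,7}:2  {4,5,6,7}:2
  |U|=5: {1,2,5,6,7}:2  {2,4,5,6,7}:4  {3,4,5,6,7}:2
  |U|=6: {1,2,4,5,6,7}:6  {2,3,4,5,6,7}:6
  start at 0(u): 12

12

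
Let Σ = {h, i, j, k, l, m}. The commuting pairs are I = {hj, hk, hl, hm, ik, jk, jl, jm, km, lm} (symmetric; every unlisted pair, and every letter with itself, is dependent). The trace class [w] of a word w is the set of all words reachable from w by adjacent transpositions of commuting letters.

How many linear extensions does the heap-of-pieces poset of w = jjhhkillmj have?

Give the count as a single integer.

480

drop 0:j onto floor
drop 1:j onto {0:j}
drop 2:h onto floor
drop 3:h onto {2:h}
drop 4:k onto floor
drop 5:i onto {1:j, 3:h}
drop 6:l onto {4:k, 5:i}
drop 7:l onto {6:l}
drop 8:m onto {5:i}
drop 9:j onto {5:i}
ground layer = {0:j, 2:h, 4:k}
drop-orders for the pieces not yet dropped (sum over which currently-grounded one goes next):
  1 to go: {7} 1  {8} 1  {9} 1
  2 to go: {6,7} 1  {7,8} 2  {7,9} 2  {8,9} 2
  3 to go: {4,6,7} 1  {6,7,8} 3  {6,7,9} 3  {7,8,9} 6
  4 to go: {4,6,7,8} 4  {4,6,7,9} 4  {6,7,8,9} 12
  5 to go: {4,6,7,8,9} 20  {5,6,7,8,9} 12
  6 to go: {1,5,6,7,8,9} 12  {3,5,6,7,8,9} 12  {4,5,6,7,8,9} 32
  7 to go: {0,1,5,6,7,8,9} 12  {1,3,5,6,7,8,9} 24  {1,4,5,6,7,8,9} 44  {2,3,5,6,7,8,9} 12  {3,4,5,6,7,8,9} 44
  8 to go: {0,1,3,5,6,7,8,9} 36  {0,1,4,5,6,7,8,9} 56  {1,2,3,5,6,7,8,9} 36  {1,3,4,5,6,7,8,9} 112  {2,3,4,5,6,7,8,9} 56
  if 0:j drops first: 204 orders
  if 2:h drops first: 204 orders
  if 4:k drops first: 72 orders
heap linearizations: 480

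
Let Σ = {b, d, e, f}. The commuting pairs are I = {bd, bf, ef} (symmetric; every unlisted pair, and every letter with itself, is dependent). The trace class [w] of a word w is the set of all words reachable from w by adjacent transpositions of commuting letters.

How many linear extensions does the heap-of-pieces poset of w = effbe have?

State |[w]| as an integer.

10

piece 0:e — minimal
piece 1:f — minimal
piece 2:f rests on {1:f}
piece 3:b rests on {0:e}
piece 4:e rests on {3:b}
minimal pieces: {0:e, 1:f}
ways to finish when only these pieces remain (= sum over removing one remaining piece with nothing left below it):
  1 left: {2}→1  {4}→1
  2 left: {1,2}→1  {2,4}→2  {3,4}→1
  3 left: {0,3,4}→1  {1,2,4}→3  {2,3,4}→3
  placing 0:e first → 6 extensions
  placing 1:f first → 4 extensions
total linear extensions = 10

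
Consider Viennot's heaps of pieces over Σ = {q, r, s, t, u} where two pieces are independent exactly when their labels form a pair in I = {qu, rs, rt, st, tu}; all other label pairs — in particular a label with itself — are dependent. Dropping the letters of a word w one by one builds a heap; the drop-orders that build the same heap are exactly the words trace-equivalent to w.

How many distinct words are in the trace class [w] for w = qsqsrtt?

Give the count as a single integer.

drop 0:q onto floor
drop 1:s onto {0:q}
drop 2:q onto {1:s}
drop 3:s onto {2:q}
drop 4:r onto {2:q}
drop 5:t onto {2:q}
drop 6:t onto {5:t}
ground layer = {0:q}
drop-orders for the pieces not yet dropped (sum over which currently-grounded one goes next):
  1 to go: {3} 1  {4} 1  {6} 1
  2 to go: {3,4} 2  {3,6} 2  {4,6} 2  {5,6} 1
  3 to go: {3,4,6} 6  {3,5,6} 3  {4,5,6} 3
  4 to go: {3,4,5,6} 12
  5 to go: {2,3,4,5,6} 12
  if 0:q drops first: 12 orders

12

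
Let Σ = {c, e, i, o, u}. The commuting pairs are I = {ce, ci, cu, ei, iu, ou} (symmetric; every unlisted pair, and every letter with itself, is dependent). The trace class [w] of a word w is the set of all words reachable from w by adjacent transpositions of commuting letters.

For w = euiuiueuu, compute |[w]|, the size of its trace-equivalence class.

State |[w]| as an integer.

36

piece 0:e — minimal
piece 1:u rests on {0:e}
piece 2:i — minimal
piece 3:u rests on {1:u}
piece 4:i rests on {2:i}
piece 5:u rests on {3:u}
piece 6:e rests on {5:u}
piece 7:u rests on {6:e}
piece 8:u rests on {7:u}
minimal pieces: {0:e, 2:i}
ways to finish when only these pieces remain (= sum over removing one remaining piece with nothing left below it):
  1 left: {4}→1  {8}→1
  2 left: {2,4}→1  {4,8}→2  {7,8}→1
  3 left: {2,4,8}→3  {4,7,8}→3  {6,7,8}→1
  4 left: {2,4,7,8}→6  {4,6,7,8}→4  {5,6,7,8}→1
  5 left: {2,4,6,7,8}→10  {3,5,6,7,8}→1  {4,5,6,7,8}→5
  6 left: {1,3,5,6,7,8}→1  {2,4,5,6,7,8}→15  {3,4,5,6,7,8}→6
  7 left: {0,1,3,5,6,7,8}→1  {1,3,4,5,6,7,8}→7  {2,3,4,5,6,7,8}→21
  placing 0:e first → 28 extensions
  placing 2:i first → 8 extensions
total linear extensions = 36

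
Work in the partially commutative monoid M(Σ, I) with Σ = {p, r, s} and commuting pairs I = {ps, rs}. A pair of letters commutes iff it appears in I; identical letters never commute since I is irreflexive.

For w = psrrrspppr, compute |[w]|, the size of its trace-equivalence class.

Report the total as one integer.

45

#0=p has no predecessor
#1=s has no predecessor
#2=r depends on [0:p]
#3=r depends on [2:r]
#4=r depends on [3:r]
#5=s depends on [1:s]
#6=p depends on [4:r]
#7=p depends on [6:p]
#8=p depends on [7:p]
#9=r depends on [8:p]
sources: [0:p, 1:s]
N(rest) = Σ N(rest − s) over sources s of rest; N(one piece) = 1:
  size 1 → [5]=1  [9]=1
  size 2 → [1,5]=1  [5,9]=2  [8,9]=1
  size 3 → [1,5,9]=3  [5,8,9]=3  [7,8,9]=1
  size 4 → [1,5,8,9]=6  [5,7,8,9]=4  [6,7,8,9]=1
  size 5 → [1,5,7,8,9]=10  [4,6,7,8,9]=1  [5,6,7,8,9]=5
  size 6 → [1,5,6,7,8,9]=15  [3,4,6,7,8,9]=1  [4,5,6,7,8,9]=6
  size 7 → [1,4,5,6,7,8,9]=21  [2,3,4,6,7,8,9]=1  [3,4,5,6,7,8,9]=7
  size 8 → [0,2,3,4,6,7,8,9]=1  [1,3,4,5,6,7,8,9]=28  [2,3,4,5,6,7,8,9]=8
  first=0(p) contributes 36
  first=1(s) contributes 9
|[w]| = 45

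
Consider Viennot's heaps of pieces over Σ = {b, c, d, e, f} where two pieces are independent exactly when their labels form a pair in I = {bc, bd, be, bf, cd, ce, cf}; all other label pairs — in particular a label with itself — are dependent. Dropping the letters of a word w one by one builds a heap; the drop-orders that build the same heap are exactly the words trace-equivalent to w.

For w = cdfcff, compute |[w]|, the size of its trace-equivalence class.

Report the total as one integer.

15

#0=c has no predecessor
#1=d has no predecessor
#2=f depends on [1:d]
#3=c depends on [0:c]
#4=f depends on [2:f]
#5=f depends on [4:f]
sources: [0:c, 1:d]
N(rest) = Σ N(rest − s) over sources s of rest; N(one piece) = 1:
  size 1 → [3]=1  [5]=1
  size 2 → [0,3]=1  [3,5]=2  [4,5]=1
  size 3 → [0,3,5]=3  [2,4,5]=1  [3,4,5]=3
  size 4 → [0,3,4,5]=6  [1,2,4,5]=1  [2,3,4,5]=4
  first=0(c) contributes 5
  first=1(d) contributes 10
|[w]| = 15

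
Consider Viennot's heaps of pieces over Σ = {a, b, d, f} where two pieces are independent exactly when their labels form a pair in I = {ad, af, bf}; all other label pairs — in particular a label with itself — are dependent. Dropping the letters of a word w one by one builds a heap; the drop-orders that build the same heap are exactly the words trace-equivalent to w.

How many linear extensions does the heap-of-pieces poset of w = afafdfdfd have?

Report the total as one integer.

36

piece 0:a — minimal
piece 1:f — minimal
piece 2:a rests on {0:a}
piece 3:f rests on {1:f}
piece 4:d rests on {3:f}
piece 5:f rests on {4:d}
piece 6:d rests on {5:f}
piece 7:f rests on {6:d}
piece 8:d rests on {7:f}
minimal pieces: {0:a, 1:f}
ways to finish when only these pieces remain (= sum over removing one remaining piece with nothing left below it):
  1 left: {2}→1  {8}→1
  2 left: {0,2}→1  {2,8}→2  {7,8}→1
  3 left: {0,2,8}→3  {2,7,8}→3  {6,7,8}→1
  4 left: {0,2,7,8}→6  {2,6,7,8}→4  {5,6,7,8}→1
  5 left: {0,2,6,7,8}→10  {2,5,6,7,8}→5  {4,5,6,7,8}→1
  6 left: {0,2,5,6,7,8}→15  {2,4,5,6,7,8}→6  {3,4,5,6,7,8}→1
  7 left: {0,2,4,5,6,7,8}→21  {1,3,4,5,6,7,8}→1  {2,3,4,5,6,7,8}→7
  placing 0:a first → 8 extensions
  placing 1:f first → 28 extensions
total linear extensions = 36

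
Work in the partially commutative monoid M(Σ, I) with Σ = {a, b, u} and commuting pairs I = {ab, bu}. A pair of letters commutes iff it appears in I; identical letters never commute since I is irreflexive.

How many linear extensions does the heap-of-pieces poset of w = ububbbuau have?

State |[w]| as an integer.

126

piece 0:u — minimal
piece 1:b — minimal
piece 2:u rests on {0:u}
piece 3:b rests on {1:b}
piece 4:b rests on {3:b}
piece 5:b rests on {4:b}
piece 6:u rests on {2:u}
piece 7:a rests on {6:u}
piece 8:u rests on {7:a}
minimal pieces: {0:u, 1:b}
ways to finish when only these pieces remain (= sum over removing one remaining piece with nothing left below it):
  1 left: {5}→1  {8}→1
  2 left: {4,5}→1  {5,8}→2  {7,8}→1
  3 left: {3,4,5}→1  {4,5,8}→3  {5,7,8}→3  {6,7,8}→1
  4 left: {1,3,4,5}→1  {2,6,7,8}→1  {3,4,5,8}→4  {4,5,7,8}→6  {5,6,7,8}→4
  5 left: {0,2,6,7,8}→1  {1,3,4,5,8}→5  {2,5,6,7,8}→5  {3,4,5,7,8}→10  {4,5,6,7,8}→10
  6 left: {0,2,5,6,7,8}→6  {1,3,4,5,7,8}→15  {2,4,5,6,7,8}→15  {3,4,5,6,7,8}→20
  7 left: {0,2,4,5,6,7,8}→21  {1,3,4,5,6,7,8}→35  {2,3,4,5,6,7,8}→35
  placing 0:u first → 70 extensions
  placing 1:b first → 56 extensions
total linear extensions = 126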